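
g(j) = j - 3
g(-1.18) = -4.18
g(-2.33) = -5.33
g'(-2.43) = 1.00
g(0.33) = -2.67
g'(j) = 1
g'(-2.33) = 1.00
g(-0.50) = -3.50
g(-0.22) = -3.22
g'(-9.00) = 1.00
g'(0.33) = 1.00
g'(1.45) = 1.00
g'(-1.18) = 1.00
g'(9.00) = 1.00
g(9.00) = 6.00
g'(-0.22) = 1.00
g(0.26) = -2.74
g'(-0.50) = 1.00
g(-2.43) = -5.43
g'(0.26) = 1.00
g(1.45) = -1.55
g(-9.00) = -12.00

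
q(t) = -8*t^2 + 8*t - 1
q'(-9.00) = 152.00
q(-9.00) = -721.00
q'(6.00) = -88.00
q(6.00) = -241.00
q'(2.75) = -36.00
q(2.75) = -39.50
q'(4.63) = -66.08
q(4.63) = -135.46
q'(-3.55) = 64.80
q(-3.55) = -130.22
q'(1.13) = -10.08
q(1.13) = -2.18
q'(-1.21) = 27.36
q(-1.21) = -22.39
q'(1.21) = -11.36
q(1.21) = -3.03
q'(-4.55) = 80.80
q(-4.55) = -203.02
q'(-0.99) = 23.84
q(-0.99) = -16.76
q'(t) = 8 - 16*t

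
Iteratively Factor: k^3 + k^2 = (k + 1)*(k^2) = k*(k + 1)*(k)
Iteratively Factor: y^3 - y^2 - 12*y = (y - 4)*(y^2 + 3*y) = (y - 4)*(y + 3)*(y)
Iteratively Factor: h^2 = (h)*(h)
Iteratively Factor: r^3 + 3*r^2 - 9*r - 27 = (r - 3)*(r^2 + 6*r + 9) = (r - 3)*(r + 3)*(r + 3)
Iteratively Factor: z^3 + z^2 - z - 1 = (z - 1)*(z^2 + 2*z + 1) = (z - 1)*(z + 1)*(z + 1)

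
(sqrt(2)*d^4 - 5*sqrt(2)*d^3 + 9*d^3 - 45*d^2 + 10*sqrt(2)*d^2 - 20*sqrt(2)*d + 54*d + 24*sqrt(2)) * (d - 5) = sqrt(2)*d^5 - 10*sqrt(2)*d^4 + 9*d^4 - 90*d^3 + 35*sqrt(2)*d^3 - 70*sqrt(2)*d^2 + 279*d^2 - 270*d + 124*sqrt(2)*d - 120*sqrt(2)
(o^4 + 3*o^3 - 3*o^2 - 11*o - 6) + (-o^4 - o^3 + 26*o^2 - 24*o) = 2*o^3 + 23*o^2 - 35*o - 6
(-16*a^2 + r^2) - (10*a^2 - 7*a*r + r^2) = -26*a^2 + 7*a*r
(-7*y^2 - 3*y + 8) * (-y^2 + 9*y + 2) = 7*y^4 - 60*y^3 - 49*y^2 + 66*y + 16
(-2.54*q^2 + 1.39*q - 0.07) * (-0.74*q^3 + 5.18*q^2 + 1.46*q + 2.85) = 1.8796*q^5 - 14.1858*q^4 + 3.5436*q^3 - 5.5722*q^2 + 3.8593*q - 0.1995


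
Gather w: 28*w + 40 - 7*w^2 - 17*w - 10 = -7*w^2 + 11*w + 30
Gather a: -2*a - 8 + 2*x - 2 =-2*a + 2*x - 10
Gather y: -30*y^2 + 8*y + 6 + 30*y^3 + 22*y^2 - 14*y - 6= 30*y^3 - 8*y^2 - 6*y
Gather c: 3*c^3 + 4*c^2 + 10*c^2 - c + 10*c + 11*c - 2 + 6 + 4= 3*c^3 + 14*c^2 + 20*c + 8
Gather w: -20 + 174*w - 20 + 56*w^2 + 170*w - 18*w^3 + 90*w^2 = -18*w^3 + 146*w^2 + 344*w - 40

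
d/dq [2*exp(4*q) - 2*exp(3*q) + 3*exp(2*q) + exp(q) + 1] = (8*exp(3*q) - 6*exp(2*q) + 6*exp(q) + 1)*exp(q)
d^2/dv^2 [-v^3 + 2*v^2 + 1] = 4 - 6*v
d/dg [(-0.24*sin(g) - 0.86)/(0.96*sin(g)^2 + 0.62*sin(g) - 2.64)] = (0.2304*sin(g)^2 + 1.6512*sin(g) + 1.1668)*cos(g)/(0.9216*sin(g)^4 + 1.1904*sin(g)^3 - 4.6844*sin(g)^2 - 3.2736*sin(g) + 6.9696)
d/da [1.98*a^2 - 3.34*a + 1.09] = 3.96*a - 3.34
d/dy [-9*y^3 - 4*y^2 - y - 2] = -27*y^2 - 8*y - 1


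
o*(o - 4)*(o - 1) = o^3 - 5*o^2 + 4*o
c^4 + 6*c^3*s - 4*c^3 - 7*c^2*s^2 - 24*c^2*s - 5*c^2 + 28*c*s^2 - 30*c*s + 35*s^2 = (c - 5)*(c + 1)*(c - s)*(c + 7*s)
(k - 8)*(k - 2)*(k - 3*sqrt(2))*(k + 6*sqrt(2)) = k^4 - 10*k^3 + 3*sqrt(2)*k^3 - 30*sqrt(2)*k^2 - 20*k^2 + 48*sqrt(2)*k + 360*k - 576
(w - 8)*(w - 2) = w^2 - 10*w + 16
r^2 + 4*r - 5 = (r - 1)*(r + 5)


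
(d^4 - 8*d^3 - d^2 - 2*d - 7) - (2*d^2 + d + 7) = d^4 - 8*d^3 - 3*d^2 - 3*d - 14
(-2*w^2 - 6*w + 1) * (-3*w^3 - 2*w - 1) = 6*w^5 + 18*w^4 + w^3 + 14*w^2 + 4*w - 1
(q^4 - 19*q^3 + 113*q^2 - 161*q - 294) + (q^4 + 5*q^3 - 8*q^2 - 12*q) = 2*q^4 - 14*q^3 + 105*q^2 - 173*q - 294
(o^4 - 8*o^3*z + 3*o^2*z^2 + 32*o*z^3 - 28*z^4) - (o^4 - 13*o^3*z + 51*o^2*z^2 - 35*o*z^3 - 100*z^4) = 5*o^3*z - 48*o^2*z^2 + 67*o*z^3 + 72*z^4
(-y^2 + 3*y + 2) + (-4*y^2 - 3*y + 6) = 8 - 5*y^2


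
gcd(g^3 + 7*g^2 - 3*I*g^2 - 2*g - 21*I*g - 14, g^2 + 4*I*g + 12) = g - 2*I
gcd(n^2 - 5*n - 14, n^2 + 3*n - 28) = 1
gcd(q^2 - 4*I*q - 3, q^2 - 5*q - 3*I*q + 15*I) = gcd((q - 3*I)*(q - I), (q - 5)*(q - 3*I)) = q - 3*I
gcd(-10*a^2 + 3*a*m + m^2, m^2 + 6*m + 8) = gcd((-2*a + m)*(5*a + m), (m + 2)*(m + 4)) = 1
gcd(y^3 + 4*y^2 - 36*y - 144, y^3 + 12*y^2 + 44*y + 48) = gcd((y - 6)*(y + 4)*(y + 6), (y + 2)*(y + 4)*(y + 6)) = y^2 + 10*y + 24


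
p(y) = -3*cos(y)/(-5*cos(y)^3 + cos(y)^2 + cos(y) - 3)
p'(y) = -3*(-15*sin(y)*cos(y)^2 + 2*sin(y)*cos(y) + sin(y))*cos(y)/(-5*cos(y)^3 + cos(y)^2 + cos(y) - 3)^2 + 3*sin(y)/(-5*cos(y)^3 + cos(y)^2 + cos(y) - 3) = 3*(15*cos(y) - cos(2*y) + 5*cos(3*y) - 7)*sin(y)/(2*(5*cos(y)^3 - cos(y)^2 - cos(y) + 3)^2)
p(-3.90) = -1.69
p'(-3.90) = -9.17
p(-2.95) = 1.72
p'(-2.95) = 2.61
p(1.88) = -0.30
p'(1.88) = -1.02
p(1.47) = 0.10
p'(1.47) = -1.07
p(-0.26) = 0.52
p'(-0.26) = -0.12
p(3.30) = 1.64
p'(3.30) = 1.98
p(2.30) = -1.15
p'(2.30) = -4.71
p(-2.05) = -0.50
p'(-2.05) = 1.47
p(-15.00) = -2.30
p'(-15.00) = 15.83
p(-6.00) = 0.52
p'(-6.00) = 0.13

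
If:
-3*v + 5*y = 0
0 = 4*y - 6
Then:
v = 5/2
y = 3/2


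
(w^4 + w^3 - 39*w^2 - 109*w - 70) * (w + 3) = w^5 + 4*w^4 - 36*w^3 - 226*w^2 - 397*w - 210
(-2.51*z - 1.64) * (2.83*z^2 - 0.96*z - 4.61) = -7.1033*z^3 - 2.2316*z^2 + 13.1455*z + 7.5604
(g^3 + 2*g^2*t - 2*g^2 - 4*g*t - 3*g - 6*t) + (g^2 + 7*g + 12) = g^3 + 2*g^2*t - g^2 - 4*g*t + 4*g - 6*t + 12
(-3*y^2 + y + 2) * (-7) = 21*y^2 - 7*y - 14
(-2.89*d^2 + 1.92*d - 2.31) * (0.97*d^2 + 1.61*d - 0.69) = -2.8033*d^4 - 2.7905*d^3 + 2.8446*d^2 - 5.0439*d + 1.5939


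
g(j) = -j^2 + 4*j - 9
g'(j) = 4 - 2*j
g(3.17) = -6.37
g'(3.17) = -2.34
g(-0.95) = -13.70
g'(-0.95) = 5.90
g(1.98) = -5.00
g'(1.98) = 0.04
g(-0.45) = -11.00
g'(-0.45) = 4.90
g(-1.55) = -17.60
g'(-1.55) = 7.10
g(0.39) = -7.59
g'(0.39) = 3.22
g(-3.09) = -30.91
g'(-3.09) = 10.18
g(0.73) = -6.61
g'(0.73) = 2.54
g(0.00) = -9.00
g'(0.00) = 4.00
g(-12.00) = -201.00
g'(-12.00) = 28.00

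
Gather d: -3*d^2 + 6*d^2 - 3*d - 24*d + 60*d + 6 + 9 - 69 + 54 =3*d^2 + 33*d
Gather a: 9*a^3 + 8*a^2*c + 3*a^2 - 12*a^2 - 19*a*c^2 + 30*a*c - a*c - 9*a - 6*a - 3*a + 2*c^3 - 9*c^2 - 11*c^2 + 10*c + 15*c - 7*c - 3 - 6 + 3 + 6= 9*a^3 + a^2*(8*c - 9) + a*(-19*c^2 + 29*c - 18) + 2*c^3 - 20*c^2 + 18*c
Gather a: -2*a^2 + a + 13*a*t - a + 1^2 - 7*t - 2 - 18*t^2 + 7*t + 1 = -2*a^2 + 13*a*t - 18*t^2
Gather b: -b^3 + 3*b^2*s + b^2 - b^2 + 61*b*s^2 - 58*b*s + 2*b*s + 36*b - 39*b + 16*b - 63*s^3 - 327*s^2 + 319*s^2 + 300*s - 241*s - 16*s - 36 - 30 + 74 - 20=-b^3 + 3*b^2*s + b*(61*s^2 - 56*s + 13) - 63*s^3 - 8*s^2 + 43*s - 12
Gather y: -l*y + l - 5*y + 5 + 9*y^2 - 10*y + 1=l + 9*y^2 + y*(-l - 15) + 6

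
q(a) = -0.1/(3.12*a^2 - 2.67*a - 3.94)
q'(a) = -0.1*(2.67 - 6.24*a)/(3.12*a^2 - 2.67*a - 3.94)^2 = (0.624*a - 0.267)/(-3.12*a^2 + 2.67*a + 3.94)^2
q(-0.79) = -0.86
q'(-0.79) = -56.00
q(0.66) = 0.02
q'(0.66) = 0.01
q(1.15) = 0.03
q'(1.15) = 0.05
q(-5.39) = -0.00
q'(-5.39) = -0.00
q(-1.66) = -0.01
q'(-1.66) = -0.02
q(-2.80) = -0.00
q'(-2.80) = -0.00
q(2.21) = -0.02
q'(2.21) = 0.04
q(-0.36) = 0.04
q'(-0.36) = -0.07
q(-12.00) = -0.00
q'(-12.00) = -0.00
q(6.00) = -0.00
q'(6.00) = 0.00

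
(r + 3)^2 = r^2 + 6*r + 9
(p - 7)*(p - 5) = p^2 - 12*p + 35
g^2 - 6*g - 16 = (g - 8)*(g + 2)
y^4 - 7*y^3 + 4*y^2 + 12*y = y*(y - 6)*(y - 2)*(y + 1)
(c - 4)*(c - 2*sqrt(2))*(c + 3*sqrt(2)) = c^3 - 4*c^2 + sqrt(2)*c^2 - 12*c - 4*sqrt(2)*c + 48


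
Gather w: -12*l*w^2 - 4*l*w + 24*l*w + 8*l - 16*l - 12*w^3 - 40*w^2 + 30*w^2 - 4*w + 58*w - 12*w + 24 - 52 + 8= -8*l - 12*w^3 + w^2*(-12*l - 10) + w*(20*l + 42) - 20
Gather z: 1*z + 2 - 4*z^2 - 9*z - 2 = -4*z^2 - 8*z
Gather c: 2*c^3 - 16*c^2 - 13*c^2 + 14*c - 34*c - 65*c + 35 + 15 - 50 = 2*c^3 - 29*c^2 - 85*c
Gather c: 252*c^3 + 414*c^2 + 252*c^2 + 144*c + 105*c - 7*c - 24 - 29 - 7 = 252*c^3 + 666*c^2 + 242*c - 60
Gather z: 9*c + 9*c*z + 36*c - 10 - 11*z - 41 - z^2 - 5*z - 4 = 45*c - z^2 + z*(9*c - 16) - 55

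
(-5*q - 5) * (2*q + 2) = -10*q^2 - 20*q - 10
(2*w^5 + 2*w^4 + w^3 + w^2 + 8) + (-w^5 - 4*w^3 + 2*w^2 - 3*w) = w^5 + 2*w^4 - 3*w^3 + 3*w^2 - 3*w + 8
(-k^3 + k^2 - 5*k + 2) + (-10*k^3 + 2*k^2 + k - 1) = -11*k^3 + 3*k^2 - 4*k + 1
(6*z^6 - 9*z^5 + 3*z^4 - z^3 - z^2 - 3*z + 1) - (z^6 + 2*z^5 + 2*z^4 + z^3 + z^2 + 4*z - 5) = 5*z^6 - 11*z^5 + z^4 - 2*z^3 - 2*z^2 - 7*z + 6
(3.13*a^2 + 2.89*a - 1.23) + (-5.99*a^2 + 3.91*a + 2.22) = -2.86*a^2 + 6.8*a + 0.99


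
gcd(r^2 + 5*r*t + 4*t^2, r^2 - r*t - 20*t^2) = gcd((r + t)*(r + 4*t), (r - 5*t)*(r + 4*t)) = r + 4*t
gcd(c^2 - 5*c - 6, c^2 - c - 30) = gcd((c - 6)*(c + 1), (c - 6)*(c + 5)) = c - 6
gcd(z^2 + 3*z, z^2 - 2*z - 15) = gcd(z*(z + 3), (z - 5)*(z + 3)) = z + 3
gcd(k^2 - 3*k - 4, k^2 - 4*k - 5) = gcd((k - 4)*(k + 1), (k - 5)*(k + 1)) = k + 1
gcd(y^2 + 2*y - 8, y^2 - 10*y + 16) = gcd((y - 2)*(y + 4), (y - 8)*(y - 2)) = y - 2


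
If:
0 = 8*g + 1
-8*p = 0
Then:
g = -1/8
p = 0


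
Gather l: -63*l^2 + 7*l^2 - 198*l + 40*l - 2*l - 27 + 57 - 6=-56*l^2 - 160*l + 24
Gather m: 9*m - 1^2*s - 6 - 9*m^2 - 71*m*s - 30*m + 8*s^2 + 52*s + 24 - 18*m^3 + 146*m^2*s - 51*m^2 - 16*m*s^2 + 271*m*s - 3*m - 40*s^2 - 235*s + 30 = -18*m^3 + m^2*(146*s - 60) + m*(-16*s^2 + 200*s - 24) - 32*s^2 - 184*s + 48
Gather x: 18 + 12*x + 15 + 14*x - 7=26*x + 26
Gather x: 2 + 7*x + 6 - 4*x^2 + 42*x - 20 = -4*x^2 + 49*x - 12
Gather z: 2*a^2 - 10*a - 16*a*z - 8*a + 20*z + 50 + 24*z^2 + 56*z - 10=2*a^2 - 18*a + 24*z^2 + z*(76 - 16*a) + 40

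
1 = 1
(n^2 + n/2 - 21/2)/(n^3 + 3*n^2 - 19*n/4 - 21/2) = 2*(n - 3)/(2*n^2 - n - 6)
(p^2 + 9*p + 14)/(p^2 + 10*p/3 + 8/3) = 3*(p + 7)/(3*p + 4)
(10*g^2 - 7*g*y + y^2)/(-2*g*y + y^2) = (-5*g + y)/y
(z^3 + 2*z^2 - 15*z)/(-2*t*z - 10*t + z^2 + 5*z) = z*(z - 3)/(-2*t + z)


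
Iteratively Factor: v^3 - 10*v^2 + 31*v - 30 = (v - 3)*(v^2 - 7*v + 10) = (v - 3)*(v - 2)*(v - 5)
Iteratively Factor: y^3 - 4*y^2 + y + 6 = (y + 1)*(y^2 - 5*y + 6) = (y - 3)*(y + 1)*(y - 2)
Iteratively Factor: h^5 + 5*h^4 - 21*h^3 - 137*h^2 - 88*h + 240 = (h + 3)*(h^4 + 2*h^3 - 27*h^2 - 56*h + 80) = (h + 3)*(h + 4)*(h^3 - 2*h^2 - 19*h + 20) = (h - 5)*(h + 3)*(h + 4)*(h^2 + 3*h - 4) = (h - 5)*(h - 1)*(h + 3)*(h + 4)*(h + 4)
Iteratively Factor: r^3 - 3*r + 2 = (r + 2)*(r^2 - 2*r + 1) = (r - 1)*(r + 2)*(r - 1)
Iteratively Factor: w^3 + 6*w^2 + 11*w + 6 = (w + 2)*(w^2 + 4*w + 3) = (w + 2)*(w + 3)*(w + 1)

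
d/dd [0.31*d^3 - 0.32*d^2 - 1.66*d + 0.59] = 0.93*d^2 - 0.64*d - 1.66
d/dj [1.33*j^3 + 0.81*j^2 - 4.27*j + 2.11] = 3.99*j^2 + 1.62*j - 4.27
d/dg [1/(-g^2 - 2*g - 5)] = 2*(g + 1)/(g^2 + 2*g + 5)^2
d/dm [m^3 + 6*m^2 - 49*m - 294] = 3*m^2 + 12*m - 49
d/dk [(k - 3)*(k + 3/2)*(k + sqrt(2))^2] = 4*k^3 - 9*k^2/2 + 6*sqrt(2)*k^2 - 6*sqrt(2)*k - 5*k - 9*sqrt(2) - 3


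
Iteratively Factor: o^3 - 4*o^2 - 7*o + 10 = (o - 1)*(o^2 - 3*o - 10) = (o - 1)*(o + 2)*(o - 5)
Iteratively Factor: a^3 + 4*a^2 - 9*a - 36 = (a - 3)*(a^2 + 7*a + 12) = (a - 3)*(a + 4)*(a + 3)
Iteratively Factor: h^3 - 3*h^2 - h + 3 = (h - 3)*(h^2 - 1) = (h - 3)*(h + 1)*(h - 1)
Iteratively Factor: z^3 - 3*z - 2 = (z - 2)*(z^2 + 2*z + 1) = (z - 2)*(z + 1)*(z + 1)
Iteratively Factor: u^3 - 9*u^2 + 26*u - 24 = (u - 2)*(u^2 - 7*u + 12) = (u - 3)*(u - 2)*(u - 4)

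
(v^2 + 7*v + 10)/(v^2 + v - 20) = (v + 2)/(v - 4)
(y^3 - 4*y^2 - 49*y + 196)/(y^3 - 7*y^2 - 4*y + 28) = (y^2 + 3*y - 28)/(y^2 - 4)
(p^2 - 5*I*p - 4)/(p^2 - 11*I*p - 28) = (p - I)/(p - 7*I)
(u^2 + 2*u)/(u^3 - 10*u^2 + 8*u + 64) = u/(u^2 - 12*u + 32)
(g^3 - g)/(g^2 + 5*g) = (g^2 - 1)/(g + 5)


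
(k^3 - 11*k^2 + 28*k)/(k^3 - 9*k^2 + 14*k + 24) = k*(k - 7)/(k^2 - 5*k - 6)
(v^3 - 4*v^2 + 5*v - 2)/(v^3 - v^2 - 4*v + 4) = (v - 1)/(v + 2)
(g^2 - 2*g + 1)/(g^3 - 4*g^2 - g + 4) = (g - 1)/(g^2 - 3*g - 4)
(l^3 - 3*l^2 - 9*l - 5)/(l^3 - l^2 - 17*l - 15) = (l + 1)/(l + 3)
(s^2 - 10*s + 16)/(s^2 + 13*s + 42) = (s^2 - 10*s + 16)/(s^2 + 13*s + 42)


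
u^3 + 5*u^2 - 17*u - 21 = (u - 3)*(u + 1)*(u + 7)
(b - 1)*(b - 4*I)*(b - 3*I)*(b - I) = b^4 - b^3 - 8*I*b^3 - 19*b^2 + 8*I*b^2 + 19*b + 12*I*b - 12*I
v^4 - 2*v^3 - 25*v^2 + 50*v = v*(v - 5)*(v - 2)*(v + 5)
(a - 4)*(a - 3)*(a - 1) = a^3 - 8*a^2 + 19*a - 12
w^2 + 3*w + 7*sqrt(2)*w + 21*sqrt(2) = (w + 3)*(w + 7*sqrt(2))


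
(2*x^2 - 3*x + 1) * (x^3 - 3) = 2*x^5 - 3*x^4 + x^3 - 6*x^2 + 9*x - 3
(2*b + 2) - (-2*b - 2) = 4*b + 4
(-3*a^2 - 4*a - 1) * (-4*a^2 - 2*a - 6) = 12*a^4 + 22*a^3 + 30*a^2 + 26*a + 6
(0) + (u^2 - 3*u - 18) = u^2 - 3*u - 18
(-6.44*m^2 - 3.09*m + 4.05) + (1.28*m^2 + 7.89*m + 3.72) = -5.16*m^2 + 4.8*m + 7.77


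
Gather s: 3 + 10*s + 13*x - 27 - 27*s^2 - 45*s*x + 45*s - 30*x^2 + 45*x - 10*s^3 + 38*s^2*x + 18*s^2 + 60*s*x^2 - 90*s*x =-10*s^3 + s^2*(38*x - 9) + s*(60*x^2 - 135*x + 55) - 30*x^2 + 58*x - 24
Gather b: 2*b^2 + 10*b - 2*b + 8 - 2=2*b^2 + 8*b + 6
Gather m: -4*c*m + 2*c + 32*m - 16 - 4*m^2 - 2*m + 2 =2*c - 4*m^2 + m*(30 - 4*c) - 14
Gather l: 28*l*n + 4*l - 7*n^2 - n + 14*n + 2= l*(28*n + 4) - 7*n^2 + 13*n + 2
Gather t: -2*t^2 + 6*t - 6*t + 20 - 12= 8 - 2*t^2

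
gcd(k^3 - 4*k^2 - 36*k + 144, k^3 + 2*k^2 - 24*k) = k^2 + 2*k - 24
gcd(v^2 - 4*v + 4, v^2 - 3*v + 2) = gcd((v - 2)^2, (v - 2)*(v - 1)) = v - 2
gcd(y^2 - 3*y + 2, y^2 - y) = y - 1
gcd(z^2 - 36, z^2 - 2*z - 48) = z + 6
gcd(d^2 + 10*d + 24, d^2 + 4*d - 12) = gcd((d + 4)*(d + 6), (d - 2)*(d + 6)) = d + 6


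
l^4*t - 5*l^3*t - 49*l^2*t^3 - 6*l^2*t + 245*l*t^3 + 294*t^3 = (l - 6)*(l - 7*t)*(l + 7*t)*(l*t + t)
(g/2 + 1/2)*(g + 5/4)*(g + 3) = g^3/2 + 21*g^2/8 + 4*g + 15/8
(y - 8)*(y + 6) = y^2 - 2*y - 48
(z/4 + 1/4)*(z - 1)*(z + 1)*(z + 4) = z^4/4 + 5*z^3/4 + 3*z^2/4 - 5*z/4 - 1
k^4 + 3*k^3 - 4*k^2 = k^2*(k - 1)*(k + 4)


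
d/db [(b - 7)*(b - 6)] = 2*b - 13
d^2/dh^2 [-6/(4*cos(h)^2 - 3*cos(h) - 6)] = 6*(-64*sin(h)^4 + 137*sin(h)^2 - 27*cos(h) + 9*cos(3*h) - 7)/(4*sin(h)^2 + 3*cos(h) + 2)^3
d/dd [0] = 0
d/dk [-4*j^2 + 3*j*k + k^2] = 3*j + 2*k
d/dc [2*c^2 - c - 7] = 4*c - 1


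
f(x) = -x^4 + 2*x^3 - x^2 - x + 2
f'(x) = -4*x^3 + 6*x^2 - 2*x - 1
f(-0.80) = 0.73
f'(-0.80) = 6.49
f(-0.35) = 2.13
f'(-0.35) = 0.61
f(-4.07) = -419.73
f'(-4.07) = 376.21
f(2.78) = -25.27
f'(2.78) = -46.13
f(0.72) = 1.24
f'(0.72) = -0.82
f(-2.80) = -108.41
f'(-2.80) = 139.45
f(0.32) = 1.63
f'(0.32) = -1.16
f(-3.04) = -145.80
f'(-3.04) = 172.91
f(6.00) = -904.00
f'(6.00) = -661.00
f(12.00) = -17434.00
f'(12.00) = -6073.00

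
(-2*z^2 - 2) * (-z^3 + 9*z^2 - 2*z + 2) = 2*z^5 - 18*z^4 + 6*z^3 - 22*z^2 + 4*z - 4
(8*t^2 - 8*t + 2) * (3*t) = 24*t^3 - 24*t^2 + 6*t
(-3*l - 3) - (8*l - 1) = -11*l - 2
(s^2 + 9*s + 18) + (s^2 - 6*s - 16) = 2*s^2 + 3*s + 2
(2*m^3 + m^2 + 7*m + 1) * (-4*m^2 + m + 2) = -8*m^5 - 2*m^4 - 23*m^3 + 5*m^2 + 15*m + 2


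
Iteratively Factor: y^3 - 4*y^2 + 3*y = (y)*(y^2 - 4*y + 3) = y*(y - 1)*(y - 3)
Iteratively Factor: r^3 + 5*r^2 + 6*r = (r)*(r^2 + 5*r + 6) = r*(r + 2)*(r + 3)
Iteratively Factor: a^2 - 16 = (a - 4)*(a + 4)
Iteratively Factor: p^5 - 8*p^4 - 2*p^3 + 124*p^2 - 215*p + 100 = (p - 1)*(p^4 - 7*p^3 - 9*p^2 + 115*p - 100) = (p - 5)*(p - 1)*(p^3 - 2*p^2 - 19*p + 20) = (p - 5)*(p - 1)^2*(p^2 - p - 20) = (p - 5)*(p - 1)^2*(p + 4)*(p - 5)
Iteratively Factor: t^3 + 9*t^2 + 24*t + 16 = (t + 4)*(t^2 + 5*t + 4) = (t + 1)*(t + 4)*(t + 4)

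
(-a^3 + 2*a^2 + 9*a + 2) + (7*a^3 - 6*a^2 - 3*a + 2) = 6*a^3 - 4*a^2 + 6*a + 4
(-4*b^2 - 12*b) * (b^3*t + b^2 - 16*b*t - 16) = -4*b^5*t - 12*b^4*t - 4*b^4 + 64*b^3*t - 12*b^3 + 192*b^2*t + 64*b^2 + 192*b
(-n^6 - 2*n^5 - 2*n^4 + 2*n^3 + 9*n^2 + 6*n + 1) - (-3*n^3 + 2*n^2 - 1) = -n^6 - 2*n^5 - 2*n^4 + 5*n^3 + 7*n^2 + 6*n + 2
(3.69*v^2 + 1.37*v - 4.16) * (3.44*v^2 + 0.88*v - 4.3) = 12.6936*v^4 + 7.96*v^3 - 28.9718*v^2 - 9.5518*v + 17.888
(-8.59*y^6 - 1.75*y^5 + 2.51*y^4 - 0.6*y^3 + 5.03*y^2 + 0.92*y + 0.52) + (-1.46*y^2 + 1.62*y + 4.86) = -8.59*y^6 - 1.75*y^5 + 2.51*y^4 - 0.6*y^3 + 3.57*y^2 + 2.54*y + 5.38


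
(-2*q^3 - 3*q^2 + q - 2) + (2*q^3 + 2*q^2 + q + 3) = -q^2 + 2*q + 1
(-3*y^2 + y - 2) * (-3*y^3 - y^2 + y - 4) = 9*y^5 + 2*y^3 + 15*y^2 - 6*y + 8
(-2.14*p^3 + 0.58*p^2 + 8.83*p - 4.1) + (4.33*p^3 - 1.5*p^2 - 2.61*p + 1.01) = 2.19*p^3 - 0.92*p^2 + 6.22*p - 3.09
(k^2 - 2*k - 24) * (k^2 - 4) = k^4 - 2*k^3 - 28*k^2 + 8*k + 96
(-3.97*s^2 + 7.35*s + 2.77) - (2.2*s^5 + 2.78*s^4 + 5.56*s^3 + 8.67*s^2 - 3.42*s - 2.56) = -2.2*s^5 - 2.78*s^4 - 5.56*s^3 - 12.64*s^2 + 10.77*s + 5.33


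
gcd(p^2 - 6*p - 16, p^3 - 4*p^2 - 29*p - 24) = p - 8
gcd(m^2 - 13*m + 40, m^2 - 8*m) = m - 8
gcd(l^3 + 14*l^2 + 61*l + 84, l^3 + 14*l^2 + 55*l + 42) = l + 7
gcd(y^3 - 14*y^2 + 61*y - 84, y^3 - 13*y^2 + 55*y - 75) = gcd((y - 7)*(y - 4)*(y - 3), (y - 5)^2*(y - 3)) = y - 3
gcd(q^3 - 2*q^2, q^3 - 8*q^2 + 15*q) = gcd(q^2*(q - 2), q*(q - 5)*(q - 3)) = q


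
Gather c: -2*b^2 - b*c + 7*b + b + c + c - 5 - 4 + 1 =-2*b^2 + 8*b + c*(2 - b) - 8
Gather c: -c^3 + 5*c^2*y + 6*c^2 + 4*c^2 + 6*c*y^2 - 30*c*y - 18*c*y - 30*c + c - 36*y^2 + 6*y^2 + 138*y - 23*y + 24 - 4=-c^3 + c^2*(5*y + 10) + c*(6*y^2 - 48*y - 29) - 30*y^2 + 115*y + 20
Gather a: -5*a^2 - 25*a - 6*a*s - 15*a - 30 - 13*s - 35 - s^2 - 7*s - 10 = -5*a^2 + a*(-6*s - 40) - s^2 - 20*s - 75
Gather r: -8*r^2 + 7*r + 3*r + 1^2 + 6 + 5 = -8*r^2 + 10*r + 12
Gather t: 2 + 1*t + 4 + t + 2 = 2*t + 8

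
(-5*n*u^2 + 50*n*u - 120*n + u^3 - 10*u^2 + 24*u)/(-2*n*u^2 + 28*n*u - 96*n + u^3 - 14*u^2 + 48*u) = (-5*n*u + 20*n + u^2 - 4*u)/(-2*n*u + 16*n + u^2 - 8*u)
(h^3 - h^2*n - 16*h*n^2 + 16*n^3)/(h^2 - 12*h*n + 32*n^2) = (h^2 + 3*h*n - 4*n^2)/(h - 8*n)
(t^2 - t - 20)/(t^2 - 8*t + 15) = (t + 4)/(t - 3)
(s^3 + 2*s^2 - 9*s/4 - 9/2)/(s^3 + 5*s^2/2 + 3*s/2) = (s^2 + s/2 - 3)/(s*(s + 1))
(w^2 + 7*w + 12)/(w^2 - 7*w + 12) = (w^2 + 7*w + 12)/(w^2 - 7*w + 12)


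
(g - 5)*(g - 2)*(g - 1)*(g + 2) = g^4 - 6*g^3 + g^2 + 24*g - 20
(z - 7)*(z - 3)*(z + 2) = z^3 - 8*z^2 + z + 42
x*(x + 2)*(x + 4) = x^3 + 6*x^2 + 8*x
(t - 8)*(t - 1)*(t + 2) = t^3 - 7*t^2 - 10*t + 16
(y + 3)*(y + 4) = y^2 + 7*y + 12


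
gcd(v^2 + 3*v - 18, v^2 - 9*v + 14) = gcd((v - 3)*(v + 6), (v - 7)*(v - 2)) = 1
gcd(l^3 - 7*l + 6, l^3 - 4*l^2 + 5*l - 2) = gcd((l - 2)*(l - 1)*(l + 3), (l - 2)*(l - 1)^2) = l^2 - 3*l + 2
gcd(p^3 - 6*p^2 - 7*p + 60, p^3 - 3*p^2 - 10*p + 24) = p^2 - p - 12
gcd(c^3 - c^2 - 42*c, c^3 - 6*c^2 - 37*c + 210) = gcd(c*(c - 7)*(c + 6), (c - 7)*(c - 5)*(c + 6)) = c^2 - c - 42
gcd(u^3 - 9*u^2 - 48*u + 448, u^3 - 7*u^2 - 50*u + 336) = u^2 - u - 56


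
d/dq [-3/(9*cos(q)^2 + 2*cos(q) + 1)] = -6*(9*cos(q) + 1)*sin(q)/(9*cos(q)^2 + 2*cos(q) + 1)^2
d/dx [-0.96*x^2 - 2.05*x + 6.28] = -1.92*x - 2.05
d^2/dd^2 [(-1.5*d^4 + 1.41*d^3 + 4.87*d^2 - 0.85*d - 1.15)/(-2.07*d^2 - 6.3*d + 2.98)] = (12.8547*d^6 + 117.369*d^5 + 301.6926*d^4 - 445.593582*d^3 + 167.994558*d^2 + 46.3145760000001*d + 50.895484)/(8.869743*d^6 + 80.98461*d^5 + 208.167894*d^4 + 16.87392*d^3 - 299.681316*d^2 + 167.83956*d - 26.463592)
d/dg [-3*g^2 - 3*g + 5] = -6*g - 3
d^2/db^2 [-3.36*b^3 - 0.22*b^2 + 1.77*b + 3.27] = -20.16*b - 0.44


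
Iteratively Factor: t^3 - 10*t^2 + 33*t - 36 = (t - 3)*(t^2 - 7*t + 12) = (t - 4)*(t - 3)*(t - 3)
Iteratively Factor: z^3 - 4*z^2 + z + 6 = (z - 2)*(z^2 - 2*z - 3) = (z - 2)*(z + 1)*(z - 3)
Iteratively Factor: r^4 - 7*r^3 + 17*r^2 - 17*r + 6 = (r - 1)*(r^3 - 6*r^2 + 11*r - 6) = (r - 1)^2*(r^2 - 5*r + 6) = (r - 3)*(r - 1)^2*(r - 2)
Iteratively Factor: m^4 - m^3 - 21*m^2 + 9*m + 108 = (m - 4)*(m^3 + 3*m^2 - 9*m - 27) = (m - 4)*(m + 3)*(m^2 - 9) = (m - 4)*(m - 3)*(m + 3)*(m + 3)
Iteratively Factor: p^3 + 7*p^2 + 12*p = (p + 4)*(p^2 + 3*p) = (p + 3)*(p + 4)*(p)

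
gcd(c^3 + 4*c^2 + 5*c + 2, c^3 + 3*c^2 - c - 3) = c + 1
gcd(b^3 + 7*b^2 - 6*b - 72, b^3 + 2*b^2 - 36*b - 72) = b + 6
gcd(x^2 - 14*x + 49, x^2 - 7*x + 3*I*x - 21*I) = x - 7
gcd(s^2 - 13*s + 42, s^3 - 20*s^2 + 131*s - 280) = s - 7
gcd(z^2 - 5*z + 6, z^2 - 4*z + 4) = z - 2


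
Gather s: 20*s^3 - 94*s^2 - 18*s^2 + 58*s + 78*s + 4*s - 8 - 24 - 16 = 20*s^3 - 112*s^2 + 140*s - 48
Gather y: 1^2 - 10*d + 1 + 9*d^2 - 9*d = 9*d^2 - 19*d + 2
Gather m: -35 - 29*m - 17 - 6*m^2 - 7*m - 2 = -6*m^2 - 36*m - 54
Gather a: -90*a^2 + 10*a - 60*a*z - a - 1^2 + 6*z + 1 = -90*a^2 + a*(9 - 60*z) + 6*z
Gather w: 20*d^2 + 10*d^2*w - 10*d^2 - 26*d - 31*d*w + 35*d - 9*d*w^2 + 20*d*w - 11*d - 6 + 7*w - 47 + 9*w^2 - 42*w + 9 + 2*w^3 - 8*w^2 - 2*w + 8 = 10*d^2 - 2*d + 2*w^3 + w^2*(1 - 9*d) + w*(10*d^2 - 11*d - 37) - 36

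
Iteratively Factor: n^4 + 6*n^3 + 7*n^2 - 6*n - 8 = (n + 1)*(n^3 + 5*n^2 + 2*n - 8) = (n + 1)*(n + 4)*(n^2 + n - 2) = (n - 1)*(n + 1)*(n + 4)*(n + 2)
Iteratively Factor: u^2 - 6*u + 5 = (u - 5)*(u - 1)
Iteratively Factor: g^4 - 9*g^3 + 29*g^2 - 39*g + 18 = (g - 3)*(g^3 - 6*g^2 + 11*g - 6) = (g - 3)*(g - 1)*(g^2 - 5*g + 6) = (g - 3)^2*(g - 1)*(g - 2)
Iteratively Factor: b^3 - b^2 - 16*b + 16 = (b - 4)*(b^2 + 3*b - 4) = (b - 4)*(b - 1)*(b + 4)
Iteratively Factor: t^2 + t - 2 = (t + 2)*(t - 1)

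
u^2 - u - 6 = (u - 3)*(u + 2)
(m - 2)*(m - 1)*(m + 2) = m^3 - m^2 - 4*m + 4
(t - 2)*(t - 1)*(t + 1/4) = t^3 - 11*t^2/4 + 5*t/4 + 1/2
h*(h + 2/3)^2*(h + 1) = h^4 + 7*h^3/3 + 16*h^2/9 + 4*h/9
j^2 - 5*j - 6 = (j - 6)*(j + 1)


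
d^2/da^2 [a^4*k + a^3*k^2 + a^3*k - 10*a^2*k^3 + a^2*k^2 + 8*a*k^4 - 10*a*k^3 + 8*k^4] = 2*k*(6*a^2 + 3*a*k + 3*a - 10*k^2 + k)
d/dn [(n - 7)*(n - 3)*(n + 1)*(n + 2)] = 4*n^3 - 21*n^2 - 14*n + 43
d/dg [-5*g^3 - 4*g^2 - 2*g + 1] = -15*g^2 - 8*g - 2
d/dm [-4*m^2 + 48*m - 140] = 48 - 8*m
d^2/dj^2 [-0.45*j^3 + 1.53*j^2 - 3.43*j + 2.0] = 3.06 - 2.7*j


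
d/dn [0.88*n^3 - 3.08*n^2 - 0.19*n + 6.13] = 2.64*n^2 - 6.16*n - 0.19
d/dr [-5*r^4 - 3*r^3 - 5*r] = -20*r^3 - 9*r^2 - 5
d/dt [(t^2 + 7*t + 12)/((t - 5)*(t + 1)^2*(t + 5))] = (-2*t^4 - 21*t^3 - 55*t^2 + 101*t + 425)/(t^7 + 3*t^6 - 47*t^5 - 149*t^4 + 475*t^3 + 1825*t^2 + 1875*t + 625)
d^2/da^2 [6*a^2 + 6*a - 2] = 12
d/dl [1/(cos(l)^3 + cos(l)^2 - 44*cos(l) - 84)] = (3*cos(l)^2 + 2*cos(l) - 44)*sin(l)/(cos(l)^3 + cos(l)^2 - 44*cos(l) - 84)^2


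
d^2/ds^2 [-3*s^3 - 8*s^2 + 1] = -18*s - 16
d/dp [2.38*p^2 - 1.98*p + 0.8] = 4.76*p - 1.98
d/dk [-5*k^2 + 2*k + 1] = 2 - 10*k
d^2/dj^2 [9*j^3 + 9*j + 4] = 54*j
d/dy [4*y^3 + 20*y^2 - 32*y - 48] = 12*y^2 + 40*y - 32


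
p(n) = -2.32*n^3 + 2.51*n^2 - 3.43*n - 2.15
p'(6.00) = -223.87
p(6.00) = -433.49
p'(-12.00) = -1065.91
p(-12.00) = 4409.41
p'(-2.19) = -47.80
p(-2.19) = 41.77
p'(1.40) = -10.04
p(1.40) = -8.40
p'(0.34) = -2.53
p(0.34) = -3.12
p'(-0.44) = -6.99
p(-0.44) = 0.04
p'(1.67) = -14.46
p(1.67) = -11.68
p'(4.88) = -144.68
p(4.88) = -228.73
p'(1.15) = -6.86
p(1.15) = -6.30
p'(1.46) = -10.94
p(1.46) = -9.03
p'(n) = -6.96*n^2 + 5.02*n - 3.43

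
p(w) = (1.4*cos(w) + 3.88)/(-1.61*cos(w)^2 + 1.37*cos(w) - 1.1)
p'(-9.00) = -0.50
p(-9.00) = -0.71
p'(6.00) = 1.25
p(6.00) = -4.12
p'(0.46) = -2.01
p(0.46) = -4.41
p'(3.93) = -1.26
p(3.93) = -1.01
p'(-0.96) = 1.21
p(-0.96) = -5.55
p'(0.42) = -1.85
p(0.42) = -4.33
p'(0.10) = -0.44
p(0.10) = -3.96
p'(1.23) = 3.39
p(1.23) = -5.29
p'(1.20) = 2.85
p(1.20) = -5.38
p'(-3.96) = 1.35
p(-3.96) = -1.05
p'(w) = (-3.22*sin(w)*cos(w) + 1.37*sin(w))*(1.4*cos(w) + 3.88)/(-1.61*cos(w)^2 + 1.37*cos(w) - 1.1)^2 - 1.4*sin(w)/(-1.61*cos(w)^2 + 1.37*cos(w) - 1.1) = (-2.254*cos(w)^2 - 12.4936*cos(w) + 6.8556)*sin(w)/(2.5921*cos(w)^4 - 4.4114*cos(w)^3 + 5.4189*cos(w)^2 - 3.014*cos(w) + 1.21)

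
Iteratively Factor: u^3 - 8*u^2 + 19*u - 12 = (u - 1)*(u^2 - 7*u + 12) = (u - 3)*(u - 1)*(u - 4)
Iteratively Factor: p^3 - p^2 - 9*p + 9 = (p - 1)*(p^2 - 9) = (p - 3)*(p - 1)*(p + 3)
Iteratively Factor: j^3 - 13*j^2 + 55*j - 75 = (j - 3)*(j^2 - 10*j + 25) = (j - 5)*(j - 3)*(j - 5)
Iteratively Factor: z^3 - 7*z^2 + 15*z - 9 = (z - 3)*(z^2 - 4*z + 3) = (z - 3)*(z - 1)*(z - 3)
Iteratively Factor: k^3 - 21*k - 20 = (k + 1)*(k^2 - k - 20) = (k + 1)*(k + 4)*(k - 5)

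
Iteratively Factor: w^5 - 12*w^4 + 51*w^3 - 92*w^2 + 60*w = (w - 3)*(w^4 - 9*w^3 + 24*w^2 - 20*w) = (w - 3)*(w - 2)*(w^3 - 7*w^2 + 10*w) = (w - 3)*(w - 2)^2*(w^2 - 5*w) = (w - 5)*(w - 3)*(w - 2)^2*(w)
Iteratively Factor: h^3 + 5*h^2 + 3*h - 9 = (h + 3)*(h^2 + 2*h - 3) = (h - 1)*(h + 3)*(h + 3)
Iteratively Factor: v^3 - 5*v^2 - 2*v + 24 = (v + 2)*(v^2 - 7*v + 12) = (v - 3)*(v + 2)*(v - 4)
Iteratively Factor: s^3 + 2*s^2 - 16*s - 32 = (s + 4)*(s^2 - 2*s - 8) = (s + 2)*(s + 4)*(s - 4)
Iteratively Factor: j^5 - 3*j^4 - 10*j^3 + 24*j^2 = (j - 4)*(j^4 + j^3 - 6*j^2) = (j - 4)*(j + 3)*(j^3 - 2*j^2) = (j - 4)*(j - 2)*(j + 3)*(j^2) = j*(j - 4)*(j - 2)*(j + 3)*(j)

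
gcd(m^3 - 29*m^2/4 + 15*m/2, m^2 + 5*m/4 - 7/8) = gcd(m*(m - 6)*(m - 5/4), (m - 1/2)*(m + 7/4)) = 1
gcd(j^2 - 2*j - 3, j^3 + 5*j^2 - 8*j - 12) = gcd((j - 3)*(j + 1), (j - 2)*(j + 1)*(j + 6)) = j + 1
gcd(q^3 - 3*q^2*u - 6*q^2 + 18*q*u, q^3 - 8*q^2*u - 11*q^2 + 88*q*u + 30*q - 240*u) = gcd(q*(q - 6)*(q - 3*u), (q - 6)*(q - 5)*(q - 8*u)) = q - 6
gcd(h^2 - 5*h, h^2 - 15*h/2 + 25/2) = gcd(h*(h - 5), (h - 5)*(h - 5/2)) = h - 5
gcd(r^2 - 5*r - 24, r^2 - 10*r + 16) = r - 8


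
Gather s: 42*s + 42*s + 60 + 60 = 84*s + 120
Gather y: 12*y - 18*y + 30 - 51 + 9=-6*y - 12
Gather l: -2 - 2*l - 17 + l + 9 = -l - 10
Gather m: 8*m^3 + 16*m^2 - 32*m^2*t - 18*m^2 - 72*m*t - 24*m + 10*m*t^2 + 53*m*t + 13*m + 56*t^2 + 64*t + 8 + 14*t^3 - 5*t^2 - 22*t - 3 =8*m^3 + m^2*(-32*t - 2) + m*(10*t^2 - 19*t - 11) + 14*t^3 + 51*t^2 + 42*t + 5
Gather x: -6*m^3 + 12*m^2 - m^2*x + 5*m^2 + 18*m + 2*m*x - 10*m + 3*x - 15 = -6*m^3 + 17*m^2 + 8*m + x*(-m^2 + 2*m + 3) - 15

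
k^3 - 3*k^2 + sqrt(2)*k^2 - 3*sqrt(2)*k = k*(k - 3)*(k + sqrt(2))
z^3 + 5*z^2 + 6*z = z*(z + 2)*(z + 3)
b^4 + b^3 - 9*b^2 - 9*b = b*(b - 3)*(b + 1)*(b + 3)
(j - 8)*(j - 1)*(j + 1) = j^3 - 8*j^2 - j + 8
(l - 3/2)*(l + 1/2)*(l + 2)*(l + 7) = l^4 + 8*l^3 + 17*l^2/4 - 83*l/4 - 21/2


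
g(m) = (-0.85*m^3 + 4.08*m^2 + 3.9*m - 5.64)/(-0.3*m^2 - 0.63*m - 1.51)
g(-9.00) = -45.15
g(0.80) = 0.16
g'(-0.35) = -2.10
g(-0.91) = 4.36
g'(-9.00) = 3.01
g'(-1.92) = 12.96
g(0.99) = -0.57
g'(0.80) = -4.07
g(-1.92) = -5.64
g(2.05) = -3.00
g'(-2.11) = 12.87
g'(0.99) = -3.61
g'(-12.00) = 2.88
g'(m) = (0.6*m + 0.63)*(-0.85*m^3 + 4.08*m^2 + 3.9*m - 5.64)/(-0.3*m^2 - 0.63*m - 1.51)^2 + (-2.55*m^2 + 8.16*m + 3.9)/(-0.3*m^2 - 0.63*m - 1.51) = (0.255*m^4 + 1.071*m^3 + 2.4501*m^2 - 15.7056*m - 9.4422)/(0.09*m^4 + 0.378*m^3 + 1.3029*m^2 + 1.9026*m + 2.2801)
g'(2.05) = -1.07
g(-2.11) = -8.10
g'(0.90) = -3.84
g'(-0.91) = 4.45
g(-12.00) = -53.94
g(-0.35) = 4.88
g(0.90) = -0.24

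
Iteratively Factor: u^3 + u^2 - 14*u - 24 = (u + 2)*(u^2 - u - 12) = (u + 2)*(u + 3)*(u - 4)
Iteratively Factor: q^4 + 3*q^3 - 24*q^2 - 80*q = (q)*(q^3 + 3*q^2 - 24*q - 80) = q*(q + 4)*(q^2 - q - 20) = q*(q + 4)^2*(q - 5)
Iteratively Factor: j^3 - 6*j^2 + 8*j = (j - 4)*(j^2 - 2*j) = j*(j - 4)*(j - 2)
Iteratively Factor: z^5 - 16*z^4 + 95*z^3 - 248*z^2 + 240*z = (z)*(z^4 - 16*z^3 + 95*z^2 - 248*z + 240) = z*(z - 3)*(z^3 - 13*z^2 + 56*z - 80) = z*(z - 4)*(z - 3)*(z^2 - 9*z + 20) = z*(z - 5)*(z - 4)*(z - 3)*(z - 4)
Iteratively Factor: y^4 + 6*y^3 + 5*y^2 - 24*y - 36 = (y + 3)*(y^3 + 3*y^2 - 4*y - 12) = (y + 2)*(y + 3)*(y^2 + y - 6) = (y - 2)*(y + 2)*(y + 3)*(y + 3)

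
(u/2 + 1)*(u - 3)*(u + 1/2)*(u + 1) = u^4/2 + u^3/4 - 7*u^2/2 - 19*u/4 - 3/2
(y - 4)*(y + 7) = y^2 + 3*y - 28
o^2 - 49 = (o - 7)*(o + 7)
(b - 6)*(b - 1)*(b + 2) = b^3 - 5*b^2 - 8*b + 12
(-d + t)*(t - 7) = -d*t + 7*d + t^2 - 7*t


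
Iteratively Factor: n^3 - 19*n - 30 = (n + 2)*(n^2 - 2*n - 15) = (n + 2)*(n + 3)*(n - 5)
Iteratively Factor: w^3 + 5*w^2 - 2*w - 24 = (w - 2)*(w^2 + 7*w + 12) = (w - 2)*(w + 4)*(w + 3)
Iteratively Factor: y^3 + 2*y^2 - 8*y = (y - 2)*(y^2 + 4*y) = (y - 2)*(y + 4)*(y)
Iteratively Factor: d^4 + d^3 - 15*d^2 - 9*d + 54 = (d + 3)*(d^3 - 2*d^2 - 9*d + 18) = (d - 3)*(d + 3)*(d^2 + d - 6) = (d - 3)*(d - 2)*(d + 3)*(d + 3)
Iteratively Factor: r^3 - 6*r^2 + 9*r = (r)*(r^2 - 6*r + 9) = r*(r - 3)*(r - 3)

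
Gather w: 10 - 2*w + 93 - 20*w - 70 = 33 - 22*w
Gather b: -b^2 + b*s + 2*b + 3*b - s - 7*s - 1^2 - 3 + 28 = -b^2 + b*(s + 5) - 8*s + 24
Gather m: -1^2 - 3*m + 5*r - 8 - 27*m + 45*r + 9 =-30*m + 50*r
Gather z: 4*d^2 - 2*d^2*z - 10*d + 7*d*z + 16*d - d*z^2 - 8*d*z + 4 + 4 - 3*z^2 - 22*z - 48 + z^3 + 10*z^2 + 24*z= 4*d^2 + 6*d + z^3 + z^2*(7 - d) + z*(-2*d^2 - d + 2) - 40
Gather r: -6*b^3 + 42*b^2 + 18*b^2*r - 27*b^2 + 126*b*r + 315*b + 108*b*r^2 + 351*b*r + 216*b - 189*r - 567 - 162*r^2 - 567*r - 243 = -6*b^3 + 15*b^2 + 531*b + r^2*(108*b - 162) + r*(18*b^2 + 477*b - 756) - 810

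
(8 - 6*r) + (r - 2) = 6 - 5*r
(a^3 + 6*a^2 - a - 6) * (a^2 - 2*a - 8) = a^5 + 4*a^4 - 21*a^3 - 52*a^2 + 20*a + 48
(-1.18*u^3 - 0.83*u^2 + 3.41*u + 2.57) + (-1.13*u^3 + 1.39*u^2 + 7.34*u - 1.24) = -2.31*u^3 + 0.56*u^2 + 10.75*u + 1.33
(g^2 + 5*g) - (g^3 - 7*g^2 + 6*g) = -g^3 + 8*g^2 - g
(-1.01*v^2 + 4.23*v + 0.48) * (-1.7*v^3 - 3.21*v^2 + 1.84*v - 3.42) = 1.717*v^5 - 3.9489*v^4 - 16.2527*v^3 + 9.6966*v^2 - 13.5834*v - 1.6416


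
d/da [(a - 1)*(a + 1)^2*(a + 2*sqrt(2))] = (a + 1)*((a - 1)*(a + 1) + 2*(a - 1)*(a + 2*sqrt(2)) + (a + 1)*(a + 2*sqrt(2)))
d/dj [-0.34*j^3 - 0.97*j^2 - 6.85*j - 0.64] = -1.02*j^2 - 1.94*j - 6.85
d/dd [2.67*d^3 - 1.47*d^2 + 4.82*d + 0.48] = 8.01*d^2 - 2.94*d + 4.82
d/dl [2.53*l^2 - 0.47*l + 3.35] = 5.06*l - 0.47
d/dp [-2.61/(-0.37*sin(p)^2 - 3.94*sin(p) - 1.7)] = -(1.9314*sin(p) + 10.2834)*cos(p)/(0.37*sin(p)^2 + 3.94*sin(p) + 1.7)^2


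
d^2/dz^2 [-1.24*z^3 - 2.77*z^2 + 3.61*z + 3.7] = -7.44*z - 5.54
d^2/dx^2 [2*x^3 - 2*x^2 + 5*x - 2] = 12*x - 4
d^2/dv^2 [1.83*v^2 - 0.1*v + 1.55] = 3.66000000000000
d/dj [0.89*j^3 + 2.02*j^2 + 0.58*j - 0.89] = 2.67*j^2 + 4.04*j + 0.58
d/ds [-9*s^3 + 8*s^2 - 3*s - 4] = -27*s^2 + 16*s - 3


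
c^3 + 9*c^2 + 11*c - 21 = (c - 1)*(c + 3)*(c + 7)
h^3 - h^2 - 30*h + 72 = (h - 4)*(h - 3)*(h + 6)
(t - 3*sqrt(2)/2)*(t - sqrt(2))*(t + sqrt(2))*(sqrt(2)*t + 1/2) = sqrt(2)*t^4 - 5*t^3/2 - 11*sqrt(2)*t^2/4 + 5*t + 3*sqrt(2)/2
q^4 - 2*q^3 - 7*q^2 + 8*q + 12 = (q - 3)*(q - 2)*(q + 1)*(q + 2)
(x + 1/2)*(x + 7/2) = x^2 + 4*x + 7/4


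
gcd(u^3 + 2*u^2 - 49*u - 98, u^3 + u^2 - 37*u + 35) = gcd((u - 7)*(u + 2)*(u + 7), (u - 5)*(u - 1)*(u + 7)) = u + 7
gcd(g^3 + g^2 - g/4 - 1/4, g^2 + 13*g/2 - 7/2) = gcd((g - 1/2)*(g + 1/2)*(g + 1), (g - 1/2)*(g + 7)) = g - 1/2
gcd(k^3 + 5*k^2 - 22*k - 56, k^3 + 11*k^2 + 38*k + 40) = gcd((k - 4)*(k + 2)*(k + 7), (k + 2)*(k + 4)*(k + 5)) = k + 2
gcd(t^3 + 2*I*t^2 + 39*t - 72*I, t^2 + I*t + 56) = t + 8*I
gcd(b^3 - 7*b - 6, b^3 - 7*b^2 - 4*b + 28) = b + 2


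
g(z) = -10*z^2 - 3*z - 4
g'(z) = -20*z - 3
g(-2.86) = -77.22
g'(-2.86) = 54.20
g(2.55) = -76.68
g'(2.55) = -54.00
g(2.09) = -53.95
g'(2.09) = -44.80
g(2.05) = -52.18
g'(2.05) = -44.00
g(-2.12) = -42.58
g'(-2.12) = 39.40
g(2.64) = -81.62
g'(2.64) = -55.80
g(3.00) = -103.00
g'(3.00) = -63.00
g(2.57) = -77.76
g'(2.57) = -54.40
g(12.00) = -1480.00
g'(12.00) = -243.00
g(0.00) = -4.00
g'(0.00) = -3.00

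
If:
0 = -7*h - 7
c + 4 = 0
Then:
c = -4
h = -1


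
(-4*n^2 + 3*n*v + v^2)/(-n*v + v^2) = (4*n + v)/v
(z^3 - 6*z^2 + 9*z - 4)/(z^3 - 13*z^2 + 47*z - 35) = (z^2 - 5*z + 4)/(z^2 - 12*z + 35)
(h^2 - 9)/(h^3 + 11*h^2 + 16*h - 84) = (h^2 - 9)/(h^3 + 11*h^2 + 16*h - 84)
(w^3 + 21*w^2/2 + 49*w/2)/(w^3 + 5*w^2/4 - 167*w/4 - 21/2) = 2*w*(2*w + 7)/(4*w^2 - 23*w - 6)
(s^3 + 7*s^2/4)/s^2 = s + 7/4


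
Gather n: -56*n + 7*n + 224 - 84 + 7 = 147 - 49*n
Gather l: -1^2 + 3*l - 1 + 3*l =6*l - 2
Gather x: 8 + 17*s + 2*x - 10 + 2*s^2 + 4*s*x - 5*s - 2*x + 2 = 2*s^2 + 4*s*x + 12*s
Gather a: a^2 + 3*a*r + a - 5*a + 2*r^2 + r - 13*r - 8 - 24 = a^2 + a*(3*r - 4) + 2*r^2 - 12*r - 32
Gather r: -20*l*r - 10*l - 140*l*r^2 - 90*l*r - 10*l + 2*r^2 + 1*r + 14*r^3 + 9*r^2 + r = -20*l + 14*r^3 + r^2*(11 - 140*l) + r*(2 - 110*l)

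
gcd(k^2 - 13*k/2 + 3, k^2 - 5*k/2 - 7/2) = 1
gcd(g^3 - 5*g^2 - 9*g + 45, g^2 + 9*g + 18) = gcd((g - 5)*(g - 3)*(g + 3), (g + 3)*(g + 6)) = g + 3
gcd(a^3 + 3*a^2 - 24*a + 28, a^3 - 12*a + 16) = a^2 - 4*a + 4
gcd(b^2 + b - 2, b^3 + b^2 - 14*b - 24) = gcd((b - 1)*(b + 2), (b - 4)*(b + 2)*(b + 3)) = b + 2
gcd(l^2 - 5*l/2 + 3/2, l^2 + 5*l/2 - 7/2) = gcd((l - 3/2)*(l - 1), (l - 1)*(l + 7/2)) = l - 1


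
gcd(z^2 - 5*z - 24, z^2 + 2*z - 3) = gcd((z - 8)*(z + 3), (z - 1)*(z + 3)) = z + 3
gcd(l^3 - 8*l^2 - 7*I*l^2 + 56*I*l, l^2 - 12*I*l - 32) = 1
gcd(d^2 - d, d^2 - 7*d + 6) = d - 1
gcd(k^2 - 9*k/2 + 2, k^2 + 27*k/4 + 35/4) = 1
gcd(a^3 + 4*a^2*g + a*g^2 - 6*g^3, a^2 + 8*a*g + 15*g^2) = a + 3*g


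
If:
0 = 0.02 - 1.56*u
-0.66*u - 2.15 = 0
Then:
No Solution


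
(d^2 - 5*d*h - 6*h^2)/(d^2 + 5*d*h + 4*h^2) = (d - 6*h)/(d + 4*h)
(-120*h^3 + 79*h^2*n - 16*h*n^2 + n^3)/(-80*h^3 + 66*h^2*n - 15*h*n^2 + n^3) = (3*h - n)/(2*h - n)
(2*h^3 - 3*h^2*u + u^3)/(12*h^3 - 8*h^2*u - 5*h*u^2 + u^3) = (-h + u)/(-6*h + u)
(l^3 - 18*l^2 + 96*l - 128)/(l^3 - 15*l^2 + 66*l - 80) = (l - 8)/(l - 5)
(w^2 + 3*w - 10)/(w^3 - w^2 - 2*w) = (w + 5)/(w*(w + 1))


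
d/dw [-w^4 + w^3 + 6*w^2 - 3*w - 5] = -4*w^3 + 3*w^2 + 12*w - 3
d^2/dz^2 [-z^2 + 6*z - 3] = -2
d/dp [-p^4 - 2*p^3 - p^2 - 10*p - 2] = -4*p^3 - 6*p^2 - 2*p - 10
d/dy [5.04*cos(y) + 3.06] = -5.04*sin(y)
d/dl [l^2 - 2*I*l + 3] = 2*l - 2*I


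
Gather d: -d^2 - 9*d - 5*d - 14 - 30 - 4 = -d^2 - 14*d - 48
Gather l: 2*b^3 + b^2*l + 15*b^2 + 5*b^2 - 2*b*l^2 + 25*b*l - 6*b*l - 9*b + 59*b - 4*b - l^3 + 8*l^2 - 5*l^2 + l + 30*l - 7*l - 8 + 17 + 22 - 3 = 2*b^3 + 20*b^2 + 46*b - l^3 + l^2*(3 - 2*b) + l*(b^2 + 19*b + 24) + 28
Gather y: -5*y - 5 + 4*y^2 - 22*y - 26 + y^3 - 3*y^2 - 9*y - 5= y^3 + y^2 - 36*y - 36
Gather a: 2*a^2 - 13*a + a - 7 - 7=2*a^2 - 12*a - 14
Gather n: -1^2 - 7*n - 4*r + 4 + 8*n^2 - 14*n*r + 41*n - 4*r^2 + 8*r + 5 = 8*n^2 + n*(34 - 14*r) - 4*r^2 + 4*r + 8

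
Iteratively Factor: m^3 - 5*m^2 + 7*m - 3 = (m - 1)*(m^2 - 4*m + 3) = (m - 1)^2*(m - 3)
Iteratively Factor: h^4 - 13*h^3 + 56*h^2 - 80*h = (h)*(h^3 - 13*h^2 + 56*h - 80) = h*(h - 4)*(h^2 - 9*h + 20) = h*(h - 5)*(h - 4)*(h - 4)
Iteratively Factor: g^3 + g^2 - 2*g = (g)*(g^2 + g - 2) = g*(g + 2)*(g - 1)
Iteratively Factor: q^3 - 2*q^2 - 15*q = (q)*(q^2 - 2*q - 15) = q*(q + 3)*(q - 5)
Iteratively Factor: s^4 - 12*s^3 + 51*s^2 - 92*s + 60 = (s - 2)*(s^3 - 10*s^2 + 31*s - 30) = (s - 3)*(s - 2)*(s^2 - 7*s + 10) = (s - 5)*(s - 3)*(s - 2)*(s - 2)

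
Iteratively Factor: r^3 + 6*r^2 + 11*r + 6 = (r + 2)*(r^2 + 4*r + 3) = (r + 2)*(r + 3)*(r + 1)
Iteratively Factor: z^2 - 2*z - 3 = (z - 3)*(z + 1)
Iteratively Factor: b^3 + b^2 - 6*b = (b - 2)*(b^2 + 3*b) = (b - 2)*(b + 3)*(b)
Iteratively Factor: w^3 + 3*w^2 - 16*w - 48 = (w + 3)*(w^2 - 16) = (w - 4)*(w + 3)*(w + 4)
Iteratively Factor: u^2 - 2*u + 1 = (u - 1)*(u - 1)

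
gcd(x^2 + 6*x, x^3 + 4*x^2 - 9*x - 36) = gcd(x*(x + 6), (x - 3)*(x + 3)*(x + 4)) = 1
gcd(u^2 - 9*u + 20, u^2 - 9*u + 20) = u^2 - 9*u + 20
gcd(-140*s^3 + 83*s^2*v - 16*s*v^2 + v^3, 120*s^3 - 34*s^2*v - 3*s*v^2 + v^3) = 20*s^2 - 9*s*v + v^2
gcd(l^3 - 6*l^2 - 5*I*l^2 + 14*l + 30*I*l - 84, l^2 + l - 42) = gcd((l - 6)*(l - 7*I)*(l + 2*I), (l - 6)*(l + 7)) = l - 6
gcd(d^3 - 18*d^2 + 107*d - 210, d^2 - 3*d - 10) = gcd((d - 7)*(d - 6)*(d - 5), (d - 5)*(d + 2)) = d - 5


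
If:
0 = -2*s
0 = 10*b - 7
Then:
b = 7/10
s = 0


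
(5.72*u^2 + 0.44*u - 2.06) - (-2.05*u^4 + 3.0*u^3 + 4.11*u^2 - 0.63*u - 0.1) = 2.05*u^4 - 3.0*u^3 + 1.61*u^2 + 1.07*u - 1.96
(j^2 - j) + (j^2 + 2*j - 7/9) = 2*j^2 + j - 7/9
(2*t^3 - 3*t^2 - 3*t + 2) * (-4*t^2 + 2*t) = -8*t^5 + 16*t^4 + 6*t^3 - 14*t^2 + 4*t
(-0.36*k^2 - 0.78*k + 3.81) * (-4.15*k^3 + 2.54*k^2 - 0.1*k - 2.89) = 1.494*k^5 + 2.3226*k^4 - 17.7567*k^3 + 10.7958*k^2 + 1.8732*k - 11.0109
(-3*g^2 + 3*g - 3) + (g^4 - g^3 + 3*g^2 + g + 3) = g^4 - g^3 + 4*g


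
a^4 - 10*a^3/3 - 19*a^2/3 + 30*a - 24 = (a - 3)*(a - 2)*(a - 4/3)*(a + 3)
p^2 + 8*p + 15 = (p + 3)*(p + 5)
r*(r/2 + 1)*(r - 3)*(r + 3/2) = r^4/2 + r^3/4 - 15*r^2/4 - 9*r/2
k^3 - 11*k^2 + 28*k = k*(k - 7)*(k - 4)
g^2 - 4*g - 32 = (g - 8)*(g + 4)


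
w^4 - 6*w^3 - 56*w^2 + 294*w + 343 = (w - 7)^2*(w + 1)*(w + 7)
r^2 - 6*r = r*(r - 6)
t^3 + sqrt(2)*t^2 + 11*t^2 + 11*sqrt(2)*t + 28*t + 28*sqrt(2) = (t + 4)*(t + 7)*(t + sqrt(2))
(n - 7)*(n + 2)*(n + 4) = n^3 - n^2 - 34*n - 56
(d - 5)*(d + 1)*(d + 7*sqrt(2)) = d^3 - 4*d^2 + 7*sqrt(2)*d^2 - 28*sqrt(2)*d - 5*d - 35*sqrt(2)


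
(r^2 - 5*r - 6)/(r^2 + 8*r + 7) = (r - 6)/(r + 7)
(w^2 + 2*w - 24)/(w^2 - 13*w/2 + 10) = 2*(w + 6)/(2*w - 5)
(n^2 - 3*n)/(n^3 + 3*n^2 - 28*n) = (n - 3)/(n^2 + 3*n - 28)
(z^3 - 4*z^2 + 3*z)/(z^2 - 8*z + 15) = z*(z - 1)/(z - 5)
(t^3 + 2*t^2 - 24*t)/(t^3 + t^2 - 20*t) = (t + 6)/(t + 5)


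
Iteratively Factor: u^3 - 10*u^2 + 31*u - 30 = (u - 5)*(u^2 - 5*u + 6) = (u - 5)*(u - 2)*(u - 3)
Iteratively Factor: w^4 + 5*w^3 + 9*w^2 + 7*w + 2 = (w + 1)*(w^3 + 4*w^2 + 5*w + 2) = (w + 1)*(w + 2)*(w^2 + 2*w + 1) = (w + 1)^2*(w + 2)*(w + 1)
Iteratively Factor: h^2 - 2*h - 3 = (h + 1)*(h - 3)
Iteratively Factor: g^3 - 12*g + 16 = (g - 2)*(g^2 + 2*g - 8) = (g - 2)^2*(g + 4)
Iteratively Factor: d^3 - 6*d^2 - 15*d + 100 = (d + 4)*(d^2 - 10*d + 25) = (d - 5)*(d + 4)*(d - 5)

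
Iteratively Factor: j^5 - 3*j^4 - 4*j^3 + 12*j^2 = (j - 3)*(j^4 - 4*j^2) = j*(j - 3)*(j^3 - 4*j) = j^2*(j - 3)*(j^2 - 4) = j^2*(j - 3)*(j - 2)*(j + 2)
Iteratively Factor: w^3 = (w)*(w^2) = w^2*(w)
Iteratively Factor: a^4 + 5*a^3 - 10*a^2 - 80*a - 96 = (a + 2)*(a^3 + 3*a^2 - 16*a - 48) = (a + 2)*(a + 3)*(a^2 - 16) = (a - 4)*(a + 2)*(a + 3)*(a + 4)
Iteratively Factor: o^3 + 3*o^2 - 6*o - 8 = (o + 4)*(o^2 - o - 2) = (o - 2)*(o + 4)*(o + 1)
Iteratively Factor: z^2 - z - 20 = (z - 5)*(z + 4)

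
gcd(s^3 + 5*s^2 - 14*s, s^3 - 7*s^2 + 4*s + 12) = s - 2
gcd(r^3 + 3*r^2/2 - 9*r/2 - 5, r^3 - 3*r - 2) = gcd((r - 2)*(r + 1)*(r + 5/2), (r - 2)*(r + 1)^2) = r^2 - r - 2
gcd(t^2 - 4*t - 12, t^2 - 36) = t - 6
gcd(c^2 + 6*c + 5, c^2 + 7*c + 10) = c + 5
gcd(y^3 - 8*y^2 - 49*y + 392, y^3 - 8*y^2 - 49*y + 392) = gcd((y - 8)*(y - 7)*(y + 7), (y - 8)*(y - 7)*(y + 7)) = y^3 - 8*y^2 - 49*y + 392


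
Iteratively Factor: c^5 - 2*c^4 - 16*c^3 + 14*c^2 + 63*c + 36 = (c - 3)*(c^4 + c^3 - 13*c^2 - 25*c - 12) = (c - 4)*(c - 3)*(c^3 + 5*c^2 + 7*c + 3) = (c - 4)*(c - 3)*(c + 1)*(c^2 + 4*c + 3) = (c - 4)*(c - 3)*(c + 1)^2*(c + 3)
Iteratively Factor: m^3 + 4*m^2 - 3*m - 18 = (m - 2)*(m^2 + 6*m + 9) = (m - 2)*(m + 3)*(m + 3)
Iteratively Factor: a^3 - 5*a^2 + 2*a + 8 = (a - 2)*(a^2 - 3*a - 4) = (a - 2)*(a + 1)*(a - 4)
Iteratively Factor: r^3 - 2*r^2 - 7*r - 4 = (r + 1)*(r^2 - 3*r - 4) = (r - 4)*(r + 1)*(r + 1)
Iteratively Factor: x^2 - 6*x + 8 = (x - 2)*(x - 4)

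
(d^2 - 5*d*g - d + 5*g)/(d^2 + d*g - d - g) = (d - 5*g)/(d + g)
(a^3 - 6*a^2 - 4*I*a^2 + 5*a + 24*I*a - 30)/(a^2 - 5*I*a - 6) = (a^3 + a^2*(-6 - 4*I) + a*(5 + 24*I) - 30)/(a^2 - 5*I*a - 6)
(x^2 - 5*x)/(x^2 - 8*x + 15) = x/(x - 3)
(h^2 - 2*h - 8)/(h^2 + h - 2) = (h - 4)/(h - 1)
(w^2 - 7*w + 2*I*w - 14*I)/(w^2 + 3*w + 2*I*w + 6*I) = (w - 7)/(w + 3)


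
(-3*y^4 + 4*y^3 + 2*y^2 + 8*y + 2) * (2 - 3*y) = 9*y^5 - 18*y^4 + 2*y^3 - 20*y^2 + 10*y + 4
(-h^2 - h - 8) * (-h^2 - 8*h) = h^4 + 9*h^3 + 16*h^2 + 64*h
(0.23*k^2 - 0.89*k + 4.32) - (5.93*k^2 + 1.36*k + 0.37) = -5.7*k^2 - 2.25*k + 3.95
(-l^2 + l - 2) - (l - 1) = -l^2 - 1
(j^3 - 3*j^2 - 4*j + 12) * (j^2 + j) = j^5 - 2*j^4 - 7*j^3 + 8*j^2 + 12*j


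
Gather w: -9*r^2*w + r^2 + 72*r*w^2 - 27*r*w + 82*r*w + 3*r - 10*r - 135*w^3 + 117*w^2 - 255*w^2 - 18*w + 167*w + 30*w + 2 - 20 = r^2 - 7*r - 135*w^3 + w^2*(72*r - 138) + w*(-9*r^2 + 55*r + 179) - 18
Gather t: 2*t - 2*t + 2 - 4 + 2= 0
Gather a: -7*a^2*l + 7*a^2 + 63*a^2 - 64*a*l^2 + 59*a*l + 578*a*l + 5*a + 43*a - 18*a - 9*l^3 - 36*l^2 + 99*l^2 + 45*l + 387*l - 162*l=a^2*(70 - 7*l) + a*(-64*l^2 + 637*l + 30) - 9*l^3 + 63*l^2 + 270*l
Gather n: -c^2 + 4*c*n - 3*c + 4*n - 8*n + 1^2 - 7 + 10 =-c^2 - 3*c + n*(4*c - 4) + 4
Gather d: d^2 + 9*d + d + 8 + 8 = d^2 + 10*d + 16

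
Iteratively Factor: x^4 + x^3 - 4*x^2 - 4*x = (x + 1)*(x^3 - 4*x) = (x + 1)*(x + 2)*(x^2 - 2*x) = x*(x + 1)*(x + 2)*(x - 2)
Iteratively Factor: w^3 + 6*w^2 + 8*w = (w + 4)*(w^2 + 2*w) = w*(w + 4)*(w + 2)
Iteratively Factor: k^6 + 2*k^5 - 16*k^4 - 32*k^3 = (k - 4)*(k^5 + 6*k^4 + 8*k^3) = k*(k - 4)*(k^4 + 6*k^3 + 8*k^2) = k^2*(k - 4)*(k^3 + 6*k^2 + 8*k) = k^2*(k - 4)*(k + 2)*(k^2 + 4*k) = k^2*(k - 4)*(k + 2)*(k + 4)*(k)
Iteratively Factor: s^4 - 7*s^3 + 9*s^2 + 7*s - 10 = (s - 5)*(s^3 - 2*s^2 - s + 2) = (s - 5)*(s - 1)*(s^2 - s - 2) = (s - 5)*(s - 2)*(s - 1)*(s + 1)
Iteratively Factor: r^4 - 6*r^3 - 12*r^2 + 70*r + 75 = (r + 1)*(r^3 - 7*r^2 - 5*r + 75) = (r - 5)*(r + 1)*(r^2 - 2*r - 15) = (r - 5)*(r + 1)*(r + 3)*(r - 5)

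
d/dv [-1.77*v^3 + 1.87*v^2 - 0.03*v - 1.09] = -5.31*v^2 + 3.74*v - 0.03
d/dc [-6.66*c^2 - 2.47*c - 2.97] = -13.32*c - 2.47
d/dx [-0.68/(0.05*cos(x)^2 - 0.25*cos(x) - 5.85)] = (0.17 - 0.068*cos(x))*sin(x)/(-0.05*cos(x)^2 + 0.25*cos(x) + 5.85)^2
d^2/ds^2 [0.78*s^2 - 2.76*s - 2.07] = 1.56000000000000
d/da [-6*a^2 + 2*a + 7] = 2 - 12*a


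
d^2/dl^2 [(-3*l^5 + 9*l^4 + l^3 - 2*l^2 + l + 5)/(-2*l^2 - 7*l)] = 2*(36*l^7 + 300*l^6 + 504*l^5 - 1323*l^4 - 81*l^3 - 60*l^2 - 210*l - 245)/(l^3*(8*l^3 + 84*l^2 + 294*l + 343))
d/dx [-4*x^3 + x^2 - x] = -12*x^2 + 2*x - 1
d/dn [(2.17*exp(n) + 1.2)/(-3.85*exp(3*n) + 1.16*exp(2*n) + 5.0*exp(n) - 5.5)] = (16.709*exp(3*n) + 11.3428*exp(2*n) - 2.784*exp(n) - 17.935)*exp(n)/(14.8225*exp(6*n) - 8.932*exp(5*n) - 37.1544*exp(4*n) + 53.95*exp(3*n) + 12.24*exp(2*n) - 55.0*exp(n) + 30.25)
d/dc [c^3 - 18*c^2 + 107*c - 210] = 3*c^2 - 36*c + 107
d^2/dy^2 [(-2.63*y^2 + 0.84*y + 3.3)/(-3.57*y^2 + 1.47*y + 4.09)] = (-5.6843418860808e-14*y^4 + 6.192522*y^3 - 21.940506*y^2 + 30.317868*y - 12.54005)/(45.499293*y^6 - 56.205009*y^5 - 133.236684*y^4 + 125.606943*y^3 + 152.643708*y^2 - 73.770921*y - 68.417929)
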